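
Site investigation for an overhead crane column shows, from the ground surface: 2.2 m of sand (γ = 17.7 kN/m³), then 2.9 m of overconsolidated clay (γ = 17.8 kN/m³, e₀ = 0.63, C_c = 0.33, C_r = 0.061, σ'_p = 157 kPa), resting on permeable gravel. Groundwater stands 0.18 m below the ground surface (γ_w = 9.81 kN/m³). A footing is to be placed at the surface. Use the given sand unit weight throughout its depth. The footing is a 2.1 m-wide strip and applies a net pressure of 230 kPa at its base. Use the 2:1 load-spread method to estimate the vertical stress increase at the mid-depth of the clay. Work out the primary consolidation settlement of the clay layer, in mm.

S_c ≈ 62.1 mm

Mid-depth of clay below the ground surface: z = 2.2 + 2.9/2 = 3.65 m.
Total vertical stress at mid-clay: σ_v = 17.7×2.2 + 17.8×1.45 = 64.75 kPa.
Pore pressure: u = 9.81×(3.65 − 0.18) = 34.041 kPa.
Initial effective stress: σ'_0 = σ_v − u = 64.75 − 34.041 = 30.709 kPa.
Stress increase at mid-clay by the 2:1 spreading method:
Δσ = qB/(B+z) = 230×2.1/(2.1+3.65) = 84 kPa
Final effective stress: σ'_f = 30.709 + 84 = 114.71 kPa.
σ'_f = 114.71 ≤ σ'_p = 157 kPa, so the clay remains overconsolidated and only the recompression index applies:
S_c = C_r·H/(1+e₀)·log₁₀(σ'_f/σ'_0) = 0.061×2.9/1.63×log₁₀(114.71/30.709)
    = 0.10853 × 0.57234 = 0.06211 m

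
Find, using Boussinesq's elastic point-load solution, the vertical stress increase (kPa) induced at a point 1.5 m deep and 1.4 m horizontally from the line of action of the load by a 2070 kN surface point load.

Boussinesq vertical stress below a point load on an elastic half-space:
Δσ_z = 3P/(2πz²) · [1 + (r/z)²]^(−5/2)
r/z = 1.4/1.5 = 0.93333; [1+(r/z)²]^(−5/2) = 0.20881.
Δσ_z = 3×2070/(2π×1.5²) × 0.20881 = 439.27 × 0.20881 = 91.72 kPa

Δσ_z ≈ 91.7 kPa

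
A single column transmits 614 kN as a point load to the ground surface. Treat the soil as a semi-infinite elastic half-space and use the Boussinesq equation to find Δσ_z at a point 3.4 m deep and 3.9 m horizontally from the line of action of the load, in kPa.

Δσ_z ≈ 3.11 kPa

Boussinesq vertical stress below a point load on an elastic half-space:
Δσ_z = 3P/(2πz²) · [1 + (r/z)²]^(−5/2)
r/z = 3.9/3.4 = 1.1471; [1+(r/z)²]^(−5/2) = 0.12254.
Δσ_z = 3×614/(2π×3.4²) × 0.12254 = 25.36 × 0.12254 = 3.108 kPa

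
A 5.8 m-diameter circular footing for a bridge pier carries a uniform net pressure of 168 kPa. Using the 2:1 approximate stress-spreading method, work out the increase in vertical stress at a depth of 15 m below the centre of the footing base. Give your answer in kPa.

By the 2:1 method the load spreads at 1 horizontal : 2 vertical, so at depth z the loaded area has grown by z in each plan dimension:
Δσ ≈ qD²/(D+z)² = 168×5.8²/(5.8+15)² = 13.063 kPa

Δσ_z ≈ 13.1 kPa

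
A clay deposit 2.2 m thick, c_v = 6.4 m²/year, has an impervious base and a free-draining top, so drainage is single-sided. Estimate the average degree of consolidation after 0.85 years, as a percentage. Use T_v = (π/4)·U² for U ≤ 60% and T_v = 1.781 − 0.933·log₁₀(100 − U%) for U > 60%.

U ≈ 94.9 %

Drainage path length: H_d = H = 2.2 m (single drainage).
T_v = c_v·t/H_d² = 6.4×0.85/2.2² = 1.124.
T_v = 1.124 corresponds to the U > 60% branch:
U = 1 − 10^((1.781 − T_v)/0.933)/100 = 0.9494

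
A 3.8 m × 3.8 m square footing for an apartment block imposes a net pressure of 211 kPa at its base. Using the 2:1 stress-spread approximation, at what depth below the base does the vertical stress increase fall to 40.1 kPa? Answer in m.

z ≈ 4.92 m

2:1 spreading — at depth z the loaded area has grown by z in each plan dimension:
qB²/(B+z)² = Δσ_z ⇒ z = B(√(q/Δσ_z) − 1) = 3.8×(√(211/40.1) − 1) = 4.917 m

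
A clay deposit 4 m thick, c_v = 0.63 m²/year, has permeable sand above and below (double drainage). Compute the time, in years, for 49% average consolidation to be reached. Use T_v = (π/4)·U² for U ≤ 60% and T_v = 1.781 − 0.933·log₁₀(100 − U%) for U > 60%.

Drainage path length: H_d = H/2 = 2 m (double drainage).
U ≤ 60%: T_v = (π/4)·U² = (π/4)×0.49² = 0.18857.
t = T_v·H_d²/c_v = 0.18857×2²/0.63 = 1.197 years.

t ≈ 1.2 years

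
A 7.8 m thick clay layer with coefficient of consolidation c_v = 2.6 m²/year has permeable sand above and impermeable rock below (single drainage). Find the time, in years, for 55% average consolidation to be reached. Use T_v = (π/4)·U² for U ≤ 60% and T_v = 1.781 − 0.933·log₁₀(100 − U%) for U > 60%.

Drainage path length: H_d = H = 7.8 m (single drainage).
U ≤ 60%: T_v = (π/4)·U² = (π/4)×0.55² = 0.23758.
t = T_v·H_d²/c_v = 0.23758×7.8²/2.6 = 5.559 years.

t ≈ 5.56 years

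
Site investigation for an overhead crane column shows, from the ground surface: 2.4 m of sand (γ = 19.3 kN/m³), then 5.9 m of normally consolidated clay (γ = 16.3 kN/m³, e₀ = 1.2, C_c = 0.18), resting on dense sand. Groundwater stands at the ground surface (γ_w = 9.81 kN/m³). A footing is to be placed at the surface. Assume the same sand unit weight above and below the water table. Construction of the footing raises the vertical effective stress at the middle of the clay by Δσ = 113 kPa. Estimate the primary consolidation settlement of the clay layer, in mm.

S_c ≈ 274 mm

Mid-depth of clay below the ground surface: z = 2.4 + 5.9/2 = 5.35 m.
Total vertical stress at mid-clay: σ_v = 19.3×2.4 + 16.3×2.95 = 94.405 kPa.
Pore pressure: u = 9.81×(5.35 − 0) = 52.483 kPa.
Initial effective stress: σ'_0 = σ_v − u = 94.405 − 52.483 = 41.922 kPa.
Final effective stress: σ'_f = σ'_0 + Δσ = 41.922 + 113 = 154.92 kPa.
Normally consolidated clay, so the full stress increment lies on the virgin compression line:
S_c = C_c·H/(1+e₀)·log₁₀(σ'_f/σ'_0) = 0.18×5.9/(1+1.2)×log₁₀(154.92/41.922)
    = 0.48273 × 0.56767 = 0.274 m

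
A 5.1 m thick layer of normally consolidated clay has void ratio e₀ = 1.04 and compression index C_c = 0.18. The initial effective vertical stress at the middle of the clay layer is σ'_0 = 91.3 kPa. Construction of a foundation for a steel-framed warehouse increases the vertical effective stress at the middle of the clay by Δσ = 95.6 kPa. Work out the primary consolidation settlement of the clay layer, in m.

S_c ≈ 0.14 m

Final effective stress: σ'_f = σ'_0 + Δσ = 91.3 + 95.6 = 186.9 kPa.
Normally consolidated clay, so the full stress increment lies on the virgin compression line:
S_c = C_c·H/(1+e₀)·log₁₀(σ'_f/σ'_0) = 0.18×5.1/(1+1.04)×log₁₀(186.9/91.3)
    = 0.45 × 0.31114 = 0.14 m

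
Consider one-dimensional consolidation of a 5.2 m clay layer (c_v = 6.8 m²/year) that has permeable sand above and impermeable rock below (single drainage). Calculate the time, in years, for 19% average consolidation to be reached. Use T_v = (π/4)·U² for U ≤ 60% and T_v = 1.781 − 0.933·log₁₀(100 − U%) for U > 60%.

t ≈ 0.113 years

Drainage path length: H_d = H = 5.2 m (single drainage).
U ≤ 60%: T_v = (π/4)·U² = (π/4)×0.19² = 0.028353.
t = T_v·H_d²/c_v = 0.028353×5.2²/6.8 = 0.1127 years.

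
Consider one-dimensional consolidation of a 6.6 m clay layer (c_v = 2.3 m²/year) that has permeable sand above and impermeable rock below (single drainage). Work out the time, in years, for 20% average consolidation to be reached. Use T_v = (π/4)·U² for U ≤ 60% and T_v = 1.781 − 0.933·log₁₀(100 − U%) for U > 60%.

t ≈ 0.595 years

Drainage path length: H_d = H = 6.6 m (single drainage).
U ≤ 60%: T_v = (π/4)·U² = (π/4)×0.2² = 0.031416.
t = T_v·H_d²/c_v = 0.031416×6.6²/2.3 = 0.595 years.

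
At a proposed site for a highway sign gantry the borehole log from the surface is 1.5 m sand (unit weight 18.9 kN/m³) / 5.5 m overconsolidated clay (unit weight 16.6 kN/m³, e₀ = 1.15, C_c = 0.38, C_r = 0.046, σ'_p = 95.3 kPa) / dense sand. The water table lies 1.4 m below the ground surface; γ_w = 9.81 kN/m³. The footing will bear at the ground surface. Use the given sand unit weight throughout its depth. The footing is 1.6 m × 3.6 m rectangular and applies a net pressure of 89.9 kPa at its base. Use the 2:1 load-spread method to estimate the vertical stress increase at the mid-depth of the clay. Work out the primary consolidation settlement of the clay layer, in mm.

Mid-depth of clay below the ground surface: z = 1.5 + 5.5/2 = 4.25 m.
Total vertical stress at mid-clay: σ_v = 18.9×1.5 + 16.6×2.75 = 74 kPa.
Pore pressure: u = 9.81×(4.25 − 1.4) = 27.959 kPa.
Initial effective stress: σ'_0 = σ_v − u = 74 − 27.959 = 46.041 kPa.
Stress increase at mid-clay by the 2:1 spreading method:
Δσ = qBL/((B+z)(L+z)) = 89.9×1.6×3.6/((1.6+4.25)(3.6+4.25)) = 11.276 kPa
Final effective stress: σ'_f = 46.041 + 11.276 = 57.317 kPa.
σ'_f = 57.317 ≤ σ'_p = 95.3 kPa, so the clay remains overconsolidated and only the recompression index applies:
S_c = C_r·H/(1+e₀)·log₁₀(σ'_f/σ'_0) = 0.046×5.5/2.15×log₁₀(57.317/46.041)
    = 0.11767 × 0.095139 = 0.0112 m

S_c ≈ 11.2 mm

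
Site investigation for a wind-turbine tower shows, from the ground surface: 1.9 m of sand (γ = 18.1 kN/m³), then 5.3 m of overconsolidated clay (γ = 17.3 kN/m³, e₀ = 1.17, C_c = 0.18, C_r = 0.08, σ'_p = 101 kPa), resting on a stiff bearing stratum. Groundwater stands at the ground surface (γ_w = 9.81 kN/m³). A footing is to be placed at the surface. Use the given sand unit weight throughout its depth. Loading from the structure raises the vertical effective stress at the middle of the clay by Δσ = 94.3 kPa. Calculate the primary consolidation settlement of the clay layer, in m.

Mid-depth of clay below the ground surface: z = 1.9 + 5.3/2 = 4.55 m.
Total vertical stress at mid-clay: σ_v = 18.1×1.9 + 17.3×2.65 = 80.235 kPa.
Pore pressure: u = 9.81×(4.55 − 0) = 44.636 kPa.
Initial effective stress: σ'_0 = σ_v − u = 80.235 − 44.636 = 35.599 kPa.
Final effective stress: σ'_f = 35.599 + 94.3 = 129.9 kPa.
σ'_f = 129.9 > σ'_p = 101 kPa, so the stress path crosses the preconsolidation pressure — recompression up to σ'_p, then virgin compression beyond:
S_c = H/(1+e₀)·[C_r·log₁₀(σ'_p/σ'_0) + C_c·log₁₀(σ'_f/σ'_p)]
    = 5.3/2.17 × [0.08×log₁₀(101/35.599) + 0.18×log₁₀(129.9/101)]
    = 2.4424 × [0.036231 + 0.019672] = 0.1365 m

S_c ≈ 0.137 m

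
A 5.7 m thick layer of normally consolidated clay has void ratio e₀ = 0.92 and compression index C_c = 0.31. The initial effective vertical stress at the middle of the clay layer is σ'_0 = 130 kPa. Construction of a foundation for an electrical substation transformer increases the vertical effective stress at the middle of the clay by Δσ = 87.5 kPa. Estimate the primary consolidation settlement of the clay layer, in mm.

S_c ≈ 206 mm

Final effective stress: σ'_f = σ'_0 + Δσ = 130 + 87.5 = 217.5 kPa.
Normally consolidated clay, so the full stress increment lies on the virgin compression line:
S_c = C_c·H/(1+e₀)·log₁₀(σ'_f/σ'_0) = 0.31×5.7/(1+0.92)×log₁₀(217.5/130)
    = 0.92031 × 0.22352 = 0.2057 m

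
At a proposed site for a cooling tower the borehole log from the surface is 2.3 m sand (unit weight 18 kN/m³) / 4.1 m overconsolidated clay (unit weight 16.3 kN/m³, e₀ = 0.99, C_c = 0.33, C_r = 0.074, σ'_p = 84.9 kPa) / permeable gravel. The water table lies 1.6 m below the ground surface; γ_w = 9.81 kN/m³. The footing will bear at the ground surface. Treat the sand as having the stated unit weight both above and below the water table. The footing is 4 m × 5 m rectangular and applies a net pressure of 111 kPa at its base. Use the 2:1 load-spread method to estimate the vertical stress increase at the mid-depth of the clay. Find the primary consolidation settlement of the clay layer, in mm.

S_c ≈ 30.9 mm

Mid-depth of clay below the ground surface: z = 2.3 + 4.1/2 = 4.35 m.
Total vertical stress at mid-clay: σ_v = 18×2.3 + 16.3×2.05 = 74.815 kPa.
Pore pressure: u = 9.81×(4.35 − 1.6) = 26.978 kPa.
Initial effective stress: σ'_0 = σ_v − u = 74.815 − 26.978 = 47.837 kPa.
Stress increase at mid-clay by the 2:1 spreading method:
Δσ = qBL/((B+z)(L+z)) = 111×4×5/((4+4.35)(5+4.35)) = 28.435 kPa
Final effective stress: σ'_f = 47.837 + 28.435 = 76.272 kPa.
σ'_f = 76.272 ≤ σ'_p = 84.9 kPa, so the clay remains overconsolidated and only the recompression index applies:
S_c = C_r·H/(1+e₀)·log₁₀(σ'_f/σ'_0) = 0.074×4.1/1.99×log₁₀(76.272/47.837)
    = 0.15246 × 0.2026 = 0.03089 m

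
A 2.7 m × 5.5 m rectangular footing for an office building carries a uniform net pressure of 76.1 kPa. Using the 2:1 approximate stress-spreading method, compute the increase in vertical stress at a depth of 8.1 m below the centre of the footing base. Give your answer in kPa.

By the 2:1 method the load spreads at 1 horizontal : 2 vertical, so at depth z the loaded area has grown by z in each plan dimension:
Δσ = qBL/((B+z)(L+z)) = 76.1×2.7×5.5/((2.7+8.1)(5.5+8.1)) = 7.6939 kPa

Δσ_z ≈ 7.69 kPa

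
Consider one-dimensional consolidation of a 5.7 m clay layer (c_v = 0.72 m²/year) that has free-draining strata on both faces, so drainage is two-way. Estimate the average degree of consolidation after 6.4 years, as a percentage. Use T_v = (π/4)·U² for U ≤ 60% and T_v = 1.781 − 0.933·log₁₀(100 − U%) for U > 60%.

U ≈ 80 %

Drainage path length: H_d = H/2 = 2.85 m (double drainage).
T_v = c_v·t/H_d² = 0.72×6.4/2.85² = 0.56731.
T_v = 0.56731 corresponds to the U > 60% branch:
U = 1 − 10^((1.781 − T_v)/0.933)/100 = 0.8001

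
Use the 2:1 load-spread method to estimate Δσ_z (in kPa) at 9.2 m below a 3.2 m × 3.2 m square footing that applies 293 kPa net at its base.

Δσ_z ≈ 19.5 kPa

By the 2:1 method the load spreads at 1 horizontal : 2 vertical, so at depth z the loaded area has grown by z in each plan dimension:
Δσ = qBL/((B+z)(L+z)) = 293×3.2×3.2/((3.2+9.2)(3.2+9.2)) = 19.513 kPa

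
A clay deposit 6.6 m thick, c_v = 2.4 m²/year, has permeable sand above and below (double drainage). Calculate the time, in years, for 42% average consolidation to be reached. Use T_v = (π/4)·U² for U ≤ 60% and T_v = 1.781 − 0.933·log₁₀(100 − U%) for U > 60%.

t ≈ 0.629 years

Drainage path length: H_d = H/2 = 3.3 m (double drainage).
U ≤ 60%: T_v = (π/4)·U² = (π/4)×0.42² = 0.13854.
t = T_v·H_d²/c_v = 0.13854×3.3²/2.4 = 0.6286 years.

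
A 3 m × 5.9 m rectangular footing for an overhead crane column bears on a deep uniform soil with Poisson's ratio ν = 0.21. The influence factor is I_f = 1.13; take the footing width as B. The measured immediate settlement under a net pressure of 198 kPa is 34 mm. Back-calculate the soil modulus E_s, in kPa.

S_e = q·B·(1−ν²)/E_s · I_f  ⇒  E_s = q·B·(1−ν²)·I_f / S_e.
E_s = 198 × 3 × 0.9559 × 1.13 / 0.034 = 18870 kPa

E_s ≈ 18900 kPa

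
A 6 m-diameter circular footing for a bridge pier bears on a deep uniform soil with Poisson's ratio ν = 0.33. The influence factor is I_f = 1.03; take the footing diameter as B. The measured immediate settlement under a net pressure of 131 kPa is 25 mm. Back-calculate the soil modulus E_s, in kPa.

S_e = q·B·(1−ν²)/E_s · I_f  ⇒  E_s = q·B·(1−ν²)·I_f / S_e.
E_s = 131 × 6 × 0.8911 × 1.03 / 0.025 = 28860 kPa

E_s ≈ 28900 kPa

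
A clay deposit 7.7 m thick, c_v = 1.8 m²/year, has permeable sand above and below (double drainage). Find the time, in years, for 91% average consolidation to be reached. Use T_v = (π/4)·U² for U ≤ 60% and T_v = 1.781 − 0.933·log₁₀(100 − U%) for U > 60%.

Drainage path length: H_d = H/2 = 3.85 m (double drainage).
U > 60%: T_v = 1.781 − 0.933·log₁₀(100 − 91) = 0.89069.
t = T_v·H_d²/c_v = 0.89069×3.85²/1.8 = 7.335 years.

t ≈ 7.33 years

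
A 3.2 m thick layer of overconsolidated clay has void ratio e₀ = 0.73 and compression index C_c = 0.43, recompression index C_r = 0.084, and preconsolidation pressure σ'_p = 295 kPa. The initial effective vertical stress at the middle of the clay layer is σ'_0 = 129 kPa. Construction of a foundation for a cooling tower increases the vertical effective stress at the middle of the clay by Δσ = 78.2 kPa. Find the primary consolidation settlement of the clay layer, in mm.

S_c ≈ 32 mm

Final effective stress: σ'_f = 129 + 78.2 = 207.2 kPa.
σ'_f = 207.2 ≤ σ'_p = 295 kPa, so the clay remains overconsolidated and only the recompression index applies:
S_c = C_r·H/(1+e₀)·log₁₀(σ'_f/σ'_0) = 0.084×3.2/1.73×log₁₀(207.2/129)
    = 0.15537 × 0.2058 = 0.03198 m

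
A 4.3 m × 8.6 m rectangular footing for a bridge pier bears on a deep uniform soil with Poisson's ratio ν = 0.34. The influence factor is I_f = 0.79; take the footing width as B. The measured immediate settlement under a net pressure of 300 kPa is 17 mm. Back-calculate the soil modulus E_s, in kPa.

S_e = q·B·(1−ν²)/E_s · I_f  ⇒  E_s = q·B·(1−ν²)·I_f / S_e.
E_s = 300 × 4.3 × 0.8844 × 0.79 / 0.017 = 53020 kPa

E_s ≈ 53000 kPa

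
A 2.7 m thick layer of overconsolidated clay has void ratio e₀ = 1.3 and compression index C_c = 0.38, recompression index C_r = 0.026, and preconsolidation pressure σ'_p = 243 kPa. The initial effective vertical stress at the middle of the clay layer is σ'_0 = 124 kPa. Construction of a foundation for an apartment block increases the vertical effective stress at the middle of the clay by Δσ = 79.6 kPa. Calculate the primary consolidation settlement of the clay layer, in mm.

S_c ≈ 6.57 mm

Final effective stress: σ'_f = 124 + 79.6 = 203.6 kPa.
σ'_f = 203.6 ≤ σ'_p = 243 kPa, so the clay remains overconsolidated and only the recompression index applies:
S_c = C_r·H/(1+e₀)·log₁₀(σ'_f/σ'_0) = 0.026×2.7/2.3×log₁₀(203.6/124)
    = 0.030521 × 0.21536 = 0.006573 m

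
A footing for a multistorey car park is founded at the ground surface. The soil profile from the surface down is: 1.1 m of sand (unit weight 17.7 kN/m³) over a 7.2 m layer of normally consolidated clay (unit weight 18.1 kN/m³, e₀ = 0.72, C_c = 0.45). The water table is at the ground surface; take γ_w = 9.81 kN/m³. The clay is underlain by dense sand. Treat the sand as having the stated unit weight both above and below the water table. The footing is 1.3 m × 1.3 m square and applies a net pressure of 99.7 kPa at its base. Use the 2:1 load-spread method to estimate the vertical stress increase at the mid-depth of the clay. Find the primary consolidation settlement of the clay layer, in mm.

Mid-depth of clay below the ground surface: z = 1.1 + 7.2/2 = 4.7 m.
Total vertical stress at mid-clay: σ_v = 17.7×1.1 + 18.1×3.6 = 84.63 kPa.
Pore pressure: u = 9.81×(4.7 − 0) = 46.107 kPa.
Initial effective stress: σ'_0 = σ_v − u = 84.63 − 46.107 = 38.523 kPa.
Stress increase at mid-clay by the 2:1 spreading method:
Δσ = qBL/((B+z)(L+z)) = 99.7×1.3×1.3/((1.3+4.7)(1.3+4.7)) = 4.6804 kPa
Final effective stress: σ'_f = σ'_0 + Δσ = 38.523 + 4.6804 = 43.203 kPa.
Normally consolidated clay, so the full stress increment lies on the virgin compression line:
S_c = C_c·H/(1+e₀)·log₁₀(σ'_f/σ'_0) = 0.45×7.2/(1+0.72)×log₁₀(43.203/38.523)
    = 1.8837 × 0.049794 = 0.0938 m

S_c ≈ 93.8 mm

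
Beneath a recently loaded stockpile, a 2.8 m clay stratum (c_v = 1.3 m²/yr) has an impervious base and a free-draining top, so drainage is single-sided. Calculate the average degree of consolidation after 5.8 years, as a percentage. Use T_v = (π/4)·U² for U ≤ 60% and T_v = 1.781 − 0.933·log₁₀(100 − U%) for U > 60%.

Drainage path length: H_d = H = 2.8 m (single drainage).
T_v = c_v·t/H_d² = 1.3×5.8/2.8² = 0.96173.
T_v = 0.96173 corresponds to the U > 60% branch:
U = 1 − 10^((1.781 − T_v)/0.933)/100 = 0.9245

U ≈ 92.4 %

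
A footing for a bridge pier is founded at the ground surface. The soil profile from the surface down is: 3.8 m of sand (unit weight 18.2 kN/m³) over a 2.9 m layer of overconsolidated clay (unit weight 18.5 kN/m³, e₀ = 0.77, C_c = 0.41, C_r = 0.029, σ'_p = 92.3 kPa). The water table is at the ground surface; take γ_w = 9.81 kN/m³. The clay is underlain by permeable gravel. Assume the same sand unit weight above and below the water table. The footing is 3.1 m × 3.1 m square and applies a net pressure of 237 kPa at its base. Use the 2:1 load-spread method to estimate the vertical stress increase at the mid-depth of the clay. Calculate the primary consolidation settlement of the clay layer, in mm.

Mid-depth of clay below the ground surface: z = 3.8 + 2.9/2 = 5.25 m.
Total vertical stress at mid-clay: σ_v = 18.2×3.8 + 18.5×1.45 = 95.985 kPa.
Pore pressure: u = 9.81×(5.25 − 0) = 51.503 kPa.
Initial effective stress: σ'_0 = σ_v − u = 95.985 − 51.503 = 44.482 kPa.
Stress increase at mid-clay by the 2:1 spreading method:
Δσ = qBL/((B+z)(L+z)) = 237×3.1×3.1/((3.1+5.25)(3.1+5.25)) = 32.666 kPa
Final effective stress: σ'_f = 44.482 + 32.666 = 77.148 kPa.
σ'_f = 77.148 ≤ σ'_p = 92.3 kPa, so the clay remains overconsolidated and only the recompression index applies:
S_c = C_r·H/(1+e₀)·log₁₀(σ'_f/σ'_0) = 0.029×2.9/1.77×log₁₀(77.148/44.482)
    = 0.047514 × 0.23914 = 0.01136 m

S_c ≈ 11.4 mm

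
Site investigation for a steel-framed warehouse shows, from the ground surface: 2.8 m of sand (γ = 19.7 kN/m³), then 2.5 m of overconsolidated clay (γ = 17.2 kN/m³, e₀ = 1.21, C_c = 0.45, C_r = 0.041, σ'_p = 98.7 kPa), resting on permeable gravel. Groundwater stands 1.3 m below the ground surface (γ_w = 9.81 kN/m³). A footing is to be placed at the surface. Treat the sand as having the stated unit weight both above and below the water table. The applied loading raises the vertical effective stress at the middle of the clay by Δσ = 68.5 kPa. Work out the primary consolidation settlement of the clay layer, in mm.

S_c ≈ 53.6 mm

Mid-depth of clay below the ground surface: z = 2.8 + 2.5/2 = 4.05 m.
Total vertical stress at mid-clay: σ_v = 19.7×2.8 + 17.2×1.25 = 76.66 kPa.
Pore pressure: u = 9.81×(4.05 − 1.3) = 26.978 kPa.
Initial effective stress: σ'_0 = σ_v − u = 76.66 − 26.978 = 49.682 kPa.
Final effective stress: σ'_f = 49.682 + 68.5 = 118.18 kPa.
σ'_f = 118.18 > σ'_p = 98.7 kPa, so the stress path crosses the preconsolidation pressure — recompression up to σ'_p, then virgin compression beyond:
S_c = H/(1+e₀)·[C_r·log₁₀(σ'_p/σ'_0) + C_c·log₁₀(σ'_f/σ'_p)]
    = 2.5/2.21 × [0.041×log₁₀(98.7/49.682) + 0.45×log₁₀(118.18/98.7)]
    = 1.1312 × [0.012223 + 0.035202] = 0.05365 m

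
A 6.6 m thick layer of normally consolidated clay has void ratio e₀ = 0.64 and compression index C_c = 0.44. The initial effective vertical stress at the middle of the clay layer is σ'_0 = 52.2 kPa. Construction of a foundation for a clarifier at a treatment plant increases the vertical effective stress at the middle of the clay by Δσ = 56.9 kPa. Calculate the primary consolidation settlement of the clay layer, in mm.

Final effective stress: σ'_f = σ'_0 + Δσ = 52.2 + 56.9 = 109.1 kPa.
Normally consolidated clay, so the full stress increment lies on the virgin compression line:
S_c = C_c·H/(1+e₀)·log₁₀(σ'_f/σ'_0) = 0.44×6.6/(1+0.64)×log₁₀(109.1/52.2)
    = 1.7707 × 0.32015 = 0.5669 m

S_c ≈ 567 mm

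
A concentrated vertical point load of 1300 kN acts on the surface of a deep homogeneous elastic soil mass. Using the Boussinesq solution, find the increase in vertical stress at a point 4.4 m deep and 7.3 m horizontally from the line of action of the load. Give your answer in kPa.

Boussinesq vertical stress below a point load on an elastic half-space:
Δσ_z = 3P/(2πz²) · [1 + (r/z)²]^(−5/2)
r/z = 7.3/4.4 = 1.6591; [1+(r/z)²]^(−5/2) = 0.036658.
Δσ_z = 3×1300/(2π×4.4²) × 0.036658 = 32.061 × 0.036658 = 1.175 kPa

Δσ_z ≈ 1.18 kPa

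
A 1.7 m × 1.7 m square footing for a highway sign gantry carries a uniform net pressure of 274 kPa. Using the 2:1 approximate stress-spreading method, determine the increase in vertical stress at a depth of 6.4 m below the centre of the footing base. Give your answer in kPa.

Δσ_z ≈ 12.1 kPa

By the 2:1 method the load spreads at 1 horizontal : 2 vertical, so at depth z the loaded area has grown by z in each plan dimension:
Δσ = qBL/((B+z)(L+z)) = 274×1.7×1.7/((1.7+6.4)(1.7+6.4)) = 12.069 kPa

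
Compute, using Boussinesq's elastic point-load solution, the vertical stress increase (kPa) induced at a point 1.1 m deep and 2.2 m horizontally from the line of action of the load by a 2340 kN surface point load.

Boussinesq vertical stress below a point load on an elastic half-space:
Δσ_z = 3P/(2πz²) · [1 + (r/z)²]^(−5/2)
r/z = 2.2/1.1 = 2; [1+(r/z)²]^(−5/2) = 0.017889.
Δσ_z = 3×2340/(2π×1.1²) × 0.017889 = 923.36 × 0.017889 = 16.52 kPa

Δσ_z ≈ 16.5 kPa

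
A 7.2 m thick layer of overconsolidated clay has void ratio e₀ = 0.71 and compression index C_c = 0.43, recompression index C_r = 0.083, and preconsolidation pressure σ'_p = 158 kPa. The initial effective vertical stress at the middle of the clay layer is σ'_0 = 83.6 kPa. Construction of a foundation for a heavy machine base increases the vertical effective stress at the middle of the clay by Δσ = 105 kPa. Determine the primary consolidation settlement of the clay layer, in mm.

Final effective stress: σ'_f = 83.6 + 105 = 188.6 kPa.
σ'_f = 188.6 > σ'_p = 158 kPa, so the stress path crosses the preconsolidation pressure — recompression up to σ'_p, then virgin compression beyond:
S_c = H/(1+e₀)·[C_r·log₁₀(σ'_p/σ'_0) + C_c·log₁₀(σ'_f/σ'_p)]
    = 7.2/1.71 × [0.083×log₁₀(158/83.6) + 0.43×log₁₀(188.6/158)]
    = 4.2105 × [0.022945 + 0.03306] = 0.2358 m

S_c ≈ 236 mm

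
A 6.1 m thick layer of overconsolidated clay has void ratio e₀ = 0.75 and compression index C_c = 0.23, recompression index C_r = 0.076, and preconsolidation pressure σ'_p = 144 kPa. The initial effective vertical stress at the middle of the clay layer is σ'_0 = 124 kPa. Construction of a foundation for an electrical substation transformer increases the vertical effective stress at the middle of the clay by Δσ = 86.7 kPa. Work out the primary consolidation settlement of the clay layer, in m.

S_c ≈ 0.15 m

Final effective stress: σ'_f = 124 + 86.7 = 210.7 kPa.
σ'_f = 210.7 > σ'_p = 144 kPa, so the stress path crosses the preconsolidation pressure — recompression up to σ'_p, then virgin compression beyond:
S_c = H/(1+e₀)·[C_r·log₁₀(σ'_p/σ'_0) + C_c·log₁₀(σ'_f/σ'_p)]
    = 6.1/1.75 × [0.076×log₁₀(144/124) + 0.23×log₁₀(210.7/144)]
    = 3.4857 × [0.0049355 + 0.038019] = 0.1497 m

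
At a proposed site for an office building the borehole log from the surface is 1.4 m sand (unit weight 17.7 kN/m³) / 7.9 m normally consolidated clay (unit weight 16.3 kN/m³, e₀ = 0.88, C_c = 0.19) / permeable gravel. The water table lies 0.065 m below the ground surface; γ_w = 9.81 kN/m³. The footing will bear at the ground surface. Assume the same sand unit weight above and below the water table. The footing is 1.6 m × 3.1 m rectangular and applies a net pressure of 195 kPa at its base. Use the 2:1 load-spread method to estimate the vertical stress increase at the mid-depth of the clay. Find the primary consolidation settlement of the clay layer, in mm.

S_c ≈ 127 mm

Mid-depth of clay below the ground surface: z = 1.4 + 7.9/2 = 5.35 m.
Total vertical stress at mid-clay: σ_v = 17.7×1.4 + 16.3×3.95 = 89.165 kPa.
Pore pressure: u = 9.81×(5.35 − 0.065) = 51.846 kPa.
Initial effective stress: σ'_0 = σ_v − u = 89.165 − 51.846 = 37.319 kPa.
Stress increase at mid-clay by the 2:1 spreading method:
Δσ = qBL/((B+z)(L+z)) = 195×1.6×3.1/((1.6+5.35)(3.1+5.35)) = 16.469 kPa
Final effective stress: σ'_f = σ'_0 + Δσ = 37.319 + 16.469 = 53.788 kPa.
Normally consolidated clay, so the full stress increment lies on the virgin compression line:
S_c = C_c·H/(1+e₀)·log₁₀(σ'_f/σ'_0) = 0.19×7.9/(1+0.88)×log₁₀(53.788/37.319)
    = 0.7984 × 0.15876 = 0.1268 m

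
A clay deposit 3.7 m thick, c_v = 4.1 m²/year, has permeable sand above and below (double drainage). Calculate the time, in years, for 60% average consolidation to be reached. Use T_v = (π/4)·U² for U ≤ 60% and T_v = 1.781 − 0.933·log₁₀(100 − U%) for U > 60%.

Drainage path length: H_d = H/2 = 1.85 m (double drainage).
U ≤ 60%: T_v = (π/4)·U² = (π/4)×0.6² = 0.28274.
t = T_v·H_d²/c_v = 0.28274×1.85²/4.1 = 0.236 years.

t ≈ 0.236 years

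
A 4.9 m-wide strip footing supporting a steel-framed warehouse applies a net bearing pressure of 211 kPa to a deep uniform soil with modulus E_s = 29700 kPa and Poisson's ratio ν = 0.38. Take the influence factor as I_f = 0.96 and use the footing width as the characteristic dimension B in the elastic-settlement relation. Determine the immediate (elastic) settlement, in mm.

Immediate (elastic) settlement: S_e = q·B·(1−ν²)/E_s · I_f.
S_e = 211 × 4.9 × (1 − 0.38²) / 29700 × 0.96
    = 211 × 4.9 × 0.8556 / 29700 × 0.96
    = 0.02859 m = 28.59 mm

S_e ≈ 28.6 mm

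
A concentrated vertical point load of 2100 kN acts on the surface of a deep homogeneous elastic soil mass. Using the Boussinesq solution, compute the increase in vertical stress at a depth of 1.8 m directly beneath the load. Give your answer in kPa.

Boussinesq vertical stress below a point load on an elastic half-space:
Δσ_z = 3P/(2πz²) · [1 + (r/z)²]^(−5/2)
r/z = 0/1.8 = 0; [1+(r/z)²]^(−5/2) = 1.
Δσ_z = 3×2100/(2π×1.8²) × 1 = 309.47 × 1 = 309.5 kPa

Δσ_z ≈ 309 kPa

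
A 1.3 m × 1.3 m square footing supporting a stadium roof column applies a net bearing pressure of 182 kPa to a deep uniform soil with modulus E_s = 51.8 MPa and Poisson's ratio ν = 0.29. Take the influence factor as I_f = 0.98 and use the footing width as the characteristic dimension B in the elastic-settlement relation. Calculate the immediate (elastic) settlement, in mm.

S_e ≈ 4.1 mm

Immediate (elastic) settlement: S_e = q·B·(1−ν²)/E_s · I_f.
E_s = 51.8 MPa = 51800 kPa.
S_e = 182 × 1.3 × (1 − 0.29²) / 51800 × 0.98
    = 182 × 1.3 × 0.9159 / 51800 × 0.98
    = 0.0041 m = 4.1 mm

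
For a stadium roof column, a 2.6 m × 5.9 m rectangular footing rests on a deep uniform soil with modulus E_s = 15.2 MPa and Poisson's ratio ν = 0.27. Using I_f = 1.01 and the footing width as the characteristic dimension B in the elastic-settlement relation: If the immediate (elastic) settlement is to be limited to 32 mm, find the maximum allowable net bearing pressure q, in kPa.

E_s = 15.2 MPa = 15200 kPa.
S_e = q·B·(1−ν²)/E_s · I_f  ⇒  q = S_e·E_s / (B·(1−ν²)·I_f).
q = 0.032 × 15200 / (2.6 × 0.9271 × 1.01) = 199.8 kPa

q ≈ 200 kPa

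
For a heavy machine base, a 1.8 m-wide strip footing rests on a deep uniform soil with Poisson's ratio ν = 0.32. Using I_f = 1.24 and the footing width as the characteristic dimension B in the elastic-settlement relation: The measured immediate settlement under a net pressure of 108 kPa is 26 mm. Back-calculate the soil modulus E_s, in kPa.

S_e = q·B·(1−ν²)/E_s · I_f  ⇒  E_s = q·B·(1−ν²)·I_f / S_e.
E_s = 108 × 1.8 × 0.8976 × 1.24 / 0.026 = 8322 kPa

E_s ≈ 8320 kPa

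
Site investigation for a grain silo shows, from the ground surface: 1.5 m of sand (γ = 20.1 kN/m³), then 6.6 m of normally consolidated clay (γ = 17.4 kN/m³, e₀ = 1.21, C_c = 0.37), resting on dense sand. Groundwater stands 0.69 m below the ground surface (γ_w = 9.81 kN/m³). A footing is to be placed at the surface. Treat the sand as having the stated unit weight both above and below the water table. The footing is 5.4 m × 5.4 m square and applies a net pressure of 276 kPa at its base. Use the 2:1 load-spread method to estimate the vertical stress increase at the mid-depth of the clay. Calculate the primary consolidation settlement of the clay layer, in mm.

Mid-depth of clay below the ground surface: z = 1.5 + 6.6/2 = 4.8 m.
Total vertical stress at mid-clay: σ_v = 20.1×1.5 + 17.4×3.3 = 87.57 kPa.
Pore pressure: u = 9.81×(4.8 − 0.69) = 40.319 kPa.
Initial effective stress: σ'_0 = σ_v − u = 87.57 − 40.319 = 47.251 kPa.
Stress increase at mid-clay by the 2:1 spreading method:
Δσ = qBL/((B+z)(L+z)) = 276×5.4×5.4/((5.4+4.8)(5.4+4.8)) = 77.356 kPa
Final effective stress: σ'_f = σ'_0 + Δσ = 47.251 + 77.356 = 124.61 kPa.
Normally consolidated clay, so the full stress increment lies on the virgin compression line:
S_c = C_c·H/(1+e₀)·log₁₀(σ'_f/σ'_0) = 0.37×6.6/(1+1.21)×log₁₀(124.61/47.251)
    = 1.105 × 0.42114 = 0.4654 m

S_c ≈ 465 mm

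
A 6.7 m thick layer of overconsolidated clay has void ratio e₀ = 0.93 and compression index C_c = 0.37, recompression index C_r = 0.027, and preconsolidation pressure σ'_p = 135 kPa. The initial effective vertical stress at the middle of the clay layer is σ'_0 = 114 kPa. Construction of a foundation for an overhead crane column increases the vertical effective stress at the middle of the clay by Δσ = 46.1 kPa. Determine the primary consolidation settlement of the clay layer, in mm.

Final effective stress: σ'_f = 114 + 46.1 = 160.1 kPa.
σ'_f = 160.1 > σ'_p = 135 kPa, so the stress path crosses the preconsolidation pressure — recompression up to σ'_p, then virgin compression beyond:
S_c = H/(1+e₀)·[C_r·log₁₀(σ'_p/σ'_0) + C_c·log₁₀(σ'_f/σ'_p)]
    = 6.7/1.93 × [0.027×log₁₀(135/114) + 0.37×log₁₀(160.1/135)]
    = 3.4715 × [0.0019826 + 0.027401] = 0.102 m

S_c ≈ 102 mm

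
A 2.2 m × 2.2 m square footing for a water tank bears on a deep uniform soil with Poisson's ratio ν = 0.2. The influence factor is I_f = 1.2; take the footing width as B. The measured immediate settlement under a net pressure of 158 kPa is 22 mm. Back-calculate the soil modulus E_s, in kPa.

E_s ≈ 18200 kPa

S_e = q·B·(1−ν²)/E_s · I_f  ⇒  E_s = q·B·(1−ν²)·I_f / S_e.
E_s = 158 × 2.2 × 0.96 × 1.2 / 0.022 = 18200 kPa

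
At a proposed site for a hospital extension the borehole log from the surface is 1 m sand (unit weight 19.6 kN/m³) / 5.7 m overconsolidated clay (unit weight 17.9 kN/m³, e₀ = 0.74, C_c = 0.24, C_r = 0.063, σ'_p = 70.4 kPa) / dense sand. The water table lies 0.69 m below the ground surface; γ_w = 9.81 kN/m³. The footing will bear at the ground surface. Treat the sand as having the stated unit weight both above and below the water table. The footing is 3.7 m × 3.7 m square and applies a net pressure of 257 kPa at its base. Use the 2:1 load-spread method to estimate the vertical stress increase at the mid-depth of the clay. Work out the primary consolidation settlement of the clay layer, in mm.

S_c ≈ 176 mm

Mid-depth of clay below the ground surface: z = 1 + 5.7/2 = 3.85 m.
Total vertical stress at mid-clay: σ_v = 19.6×1 + 17.9×2.85 = 70.615 kPa.
Pore pressure: u = 9.81×(3.85 − 0.69) = 31 kPa.
Initial effective stress: σ'_0 = σ_v − u = 70.615 − 31 = 39.615 kPa.
Stress increase at mid-clay by the 2:1 spreading method:
Δσ = qBL/((B+z)(L+z)) = 257×3.7×3.7/((3.7+3.85)(3.7+3.85)) = 61.722 kPa
Final effective stress: σ'_f = 39.615 + 61.722 = 101.34 kPa.
σ'_f = 101.34 > σ'_p = 70.4 kPa, so the stress path crosses the preconsolidation pressure — recompression up to σ'_p, then virgin compression beyond:
S_c = H/(1+e₀)·[C_r·log₁₀(σ'_p/σ'_0) + C_c·log₁₀(σ'_f/σ'_p)]
    = 5.7/1.74 × [0.063×log₁₀(70.4/39.615) + 0.24×log₁₀(101.34/70.4)]
    = 3.2759 × [0.015732 + 0.03797] = 0.1759 m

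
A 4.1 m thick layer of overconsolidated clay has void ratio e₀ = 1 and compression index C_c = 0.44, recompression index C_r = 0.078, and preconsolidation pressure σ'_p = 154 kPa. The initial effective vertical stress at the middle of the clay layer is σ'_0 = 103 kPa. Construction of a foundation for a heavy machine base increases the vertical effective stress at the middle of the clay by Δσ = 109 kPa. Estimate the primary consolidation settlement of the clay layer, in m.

Final effective stress: σ'_f = 103 + 109 = 212 kPa.
σ'_f = 212 > σ'_p = 154 kPa, so the stress path crosses the preconsolidation pressure — recompression up to σ'_p, then virgin compression beyond:
S_c = H/(1+e₀)·[C_r·log₁₀(σ'_p/σ'_0) + C_c·log₁₀(σ'_f/σ'_p)]
    = 4.1/2 × [0.078×log₁₀(154/103) + 0.44×log₁₀(212/154)]
    = 2.05 × [0.013625 + 0.061079] = 0.1531 m

S_c ≈ 0.153 m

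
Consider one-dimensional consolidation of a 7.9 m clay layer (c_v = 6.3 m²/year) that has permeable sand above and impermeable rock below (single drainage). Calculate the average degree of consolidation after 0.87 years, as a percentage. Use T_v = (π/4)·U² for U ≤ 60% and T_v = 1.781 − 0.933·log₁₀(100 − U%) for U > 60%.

Drainage path length: H_d = H = 7.9 m (single drainage).
T_v = c_v·t/H_d² = 6.3×0.87/7.9² = 0.087822.
T_v = 0.087822 corresponds to the U ≤ 60% branch:
U = √(4T_v/π) = 0.3344

U ≈ 33.4 %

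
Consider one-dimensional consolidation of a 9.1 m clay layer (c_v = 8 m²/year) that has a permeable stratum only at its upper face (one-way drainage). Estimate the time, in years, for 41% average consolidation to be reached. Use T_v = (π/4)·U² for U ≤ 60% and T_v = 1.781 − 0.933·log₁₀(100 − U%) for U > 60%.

Drainage path length: H_d = H = 9.1 m (single drainage).
U ≤ 60%: T_v = (π/4)·U² = (π/4)×0.41² = 0.13203.
t = T_v·H_d²/c_v = 0.13203×9.1²/8 = 1.367 years.

t ≈ 1.37 years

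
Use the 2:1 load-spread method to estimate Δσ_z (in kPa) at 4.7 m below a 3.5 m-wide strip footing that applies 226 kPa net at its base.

By the 2:1 method the load spreads at 1 horizontal : 2 vertical, so at depth z the loaded area has grown by z in each plan dimension:
Δσ = qB/(B+z) = 226×3.5/(3.5+4.7) = 96.463 kPa

Δσ_z ≈ 96.5 kPa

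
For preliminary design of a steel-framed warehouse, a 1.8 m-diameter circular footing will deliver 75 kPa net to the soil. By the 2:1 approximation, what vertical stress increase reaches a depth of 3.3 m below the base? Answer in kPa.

Δσ_z ≈ 9.34 kPa

By the 2:1 method the load spreads at 1 horizontal : 2 vertical, so at depth z the loaded area has grown by z in each plan dimension:
Δσ ≈ qD²/(D+z)² = 75×1.8²/(1.8+3.3)² = 9.3426 kPa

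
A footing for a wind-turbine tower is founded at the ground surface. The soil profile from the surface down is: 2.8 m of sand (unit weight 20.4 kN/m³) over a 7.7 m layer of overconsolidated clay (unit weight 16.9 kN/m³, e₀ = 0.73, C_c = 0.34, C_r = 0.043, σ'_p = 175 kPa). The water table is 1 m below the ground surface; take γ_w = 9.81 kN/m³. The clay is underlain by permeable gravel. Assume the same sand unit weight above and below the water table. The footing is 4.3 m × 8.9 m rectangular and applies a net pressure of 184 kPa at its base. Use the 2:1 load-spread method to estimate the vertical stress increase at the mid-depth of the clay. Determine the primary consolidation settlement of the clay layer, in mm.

S_c ≈ 40.1 mm

Mid-depth of clay below the ground surface: z = 2.8 + 7.7/2 = 6.65 m.
Total vertical stress at mid-clay: σ_v = 20.4×2.8 + 16.9×3.85 = 122.18 kPa.
Pore pressure: u = 9.81×(6.65 − 1) = 55.427 kPa.
Initial effective stress: σ'_0 = σ_v − u = 122.18 − 55.427 = 66.753 kPa.
Stress increase at mid-clay by the 2:1 spreading method:
Δσ = qBL/((B+z)(L+z)) = 184×4.3×8.9/((4.3+6.65)(8.9+6.65)) = 41.355 kPa
Final effective stress: σ'_f = 66.753 + 41.355 = 108.11 kPa.
σ'_f = 108.11 ≤ σ'_p = 175 kPa, so the clay remains overconsolidated and only the recompression index applies:
S_c = C_r·H/(1+e₀)·log₁₀(σ'_f/σ'_0) = 0.043×7.7/1.73×log₁₀(108.11/66.753)
    = 0.19139 × 0.2094 = 0.04008 m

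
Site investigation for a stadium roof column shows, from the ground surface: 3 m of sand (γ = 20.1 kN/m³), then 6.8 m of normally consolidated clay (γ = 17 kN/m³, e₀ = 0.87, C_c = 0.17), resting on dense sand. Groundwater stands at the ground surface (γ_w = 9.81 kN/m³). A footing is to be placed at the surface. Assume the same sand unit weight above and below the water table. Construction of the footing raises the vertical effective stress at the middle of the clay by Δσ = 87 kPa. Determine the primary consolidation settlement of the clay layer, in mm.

S_c ≈ 254 mm

Mid-depth of clay below the ground surface: z = 3 + 6.8/2 = 6.4 m.
Total vertical stress at mid-clay: σ_v = 20.1×3 + 17×3.4 = 118.1 kPa.
Pore pressure: u = 9.81×(6.4 − 0) = 62.784 kPa.
Initial effective stress: σ'_0 = σ_v − u = 118.1 − 62.784 = 55.316 kPa.
Final effective stress: σ'_f = σ'_0 + Δσ = 55.316 + 87 = 142.32 kPa.
Normally consolidated clay, so the full stress increment lies on the virgin compression line:
S_c = C_c·H/(1+e₀)·log₁₀(σ'_f/σ'_0) = 0.17×6.8/(1+0.87)×log₁₀(142.32/55.316)
    = 0.61818 × 0.41042 = 0.2537 m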